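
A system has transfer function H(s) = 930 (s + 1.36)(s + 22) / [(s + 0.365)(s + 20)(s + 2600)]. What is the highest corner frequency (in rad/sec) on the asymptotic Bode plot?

2600 rad/sec

Break frequencies occur at each pole and zero magnitude: 0.365 rad/sec, 1.36 rad/sec, 20 rad/sec, 22 rad/sec, 2600 rad/sec.
The highest is 2600 rad/sec.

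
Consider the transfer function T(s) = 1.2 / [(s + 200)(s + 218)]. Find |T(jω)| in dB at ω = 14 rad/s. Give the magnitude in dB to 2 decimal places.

|j14 + 200| = √(14² + 200²) = 200.5
|j14 + 218| = √(14² + 218²) = 218.4
|T(j14)| = 1.2 / (200.5 × 218.4) = 2.7399e-05
20 log₁₀(2.7399e-05) = -91.245 dB

-91.25 dB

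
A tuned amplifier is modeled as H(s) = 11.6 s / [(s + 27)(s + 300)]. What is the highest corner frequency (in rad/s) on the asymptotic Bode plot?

Break frequencies occur at each pole and zero magnitude: 27 rad/s, 300 rad/s.
The highest is 300 rad/s.

300 rad/s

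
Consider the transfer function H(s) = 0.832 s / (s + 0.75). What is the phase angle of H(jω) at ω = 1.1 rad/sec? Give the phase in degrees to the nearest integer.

34°

∠(j1.1) = 90.00°
∠(j1.1 + 0.75) = arctan(1.1/0.75) = 55.71°
∠H(j1.1) = 90.00° − 55.71° = 34.29°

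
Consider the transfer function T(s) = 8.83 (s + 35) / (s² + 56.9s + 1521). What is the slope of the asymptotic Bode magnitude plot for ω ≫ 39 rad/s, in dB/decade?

-20 dB/decade

With 1 zero and 2 poles, the high-frequency asymptotic slope is 20 × (1 − 2) = -20 dB/decade.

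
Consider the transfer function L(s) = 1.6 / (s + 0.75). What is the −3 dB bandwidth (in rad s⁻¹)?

For a single-pole low-pass, the −3 dB point is at the pole: ω = 0.75 rad s⁻¹.

0.75 rad s⁻¹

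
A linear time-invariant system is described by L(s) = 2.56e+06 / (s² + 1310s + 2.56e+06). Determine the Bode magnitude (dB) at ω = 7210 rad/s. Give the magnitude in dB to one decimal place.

-25.9 dB

|(j7210)² + 1310(j7210) + 2.56e+06| = |-4.9424e+07 + j9.4451e+06| = 5.032e+07
|L(j7210)| = 2.56e+06 / 5.032e+07 = 0.050876
20 log₁₀(0.050876) = -25.87 dB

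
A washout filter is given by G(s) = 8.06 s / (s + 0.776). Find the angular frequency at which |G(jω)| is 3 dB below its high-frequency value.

0.776 rad/s

For a single-pole high-pass, the −3 dB point is at the pole: ω = 0.776 rad/s.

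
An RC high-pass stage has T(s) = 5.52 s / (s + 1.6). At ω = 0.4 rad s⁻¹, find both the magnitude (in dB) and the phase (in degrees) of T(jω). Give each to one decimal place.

|T| = 2.5 dB, ∠T = 76.0°

|j0.4| = 0.4
|j0.4 + 1.6| = √(0.4² + 1.6²) = 1.649
|T(j0.4)| = 5.52 × 0.4 / 1.649 = 1.3388
20 log₁₀(1.3388) = 2.53 dB
∠(j0.4) = 90.00°
∠(j0.4 + 1.6) = arctan(0.4/1.6) = 14.04°
∠T(j0.4) = 90.00° − 14.04° = 75.96°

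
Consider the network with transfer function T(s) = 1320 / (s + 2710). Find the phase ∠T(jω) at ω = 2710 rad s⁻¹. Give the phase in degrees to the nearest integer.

∠(j2710 + 2710) = arctan(2710/2710) = 45.00°
∠T(j2710) = −45.00° = -45.00°

-45°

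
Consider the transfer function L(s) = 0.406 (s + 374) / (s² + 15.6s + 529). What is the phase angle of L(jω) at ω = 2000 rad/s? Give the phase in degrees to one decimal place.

-100.1°

∠(j2000 + 374) = arctan(2000/374) = 79.41°
∠[(j2000)² + 15.6(j2000) + 529] = ∠[-3.9995e+06 + j31200] = 179.55°
∠L(j2000) = 79.41° − 179.55° = -100.15°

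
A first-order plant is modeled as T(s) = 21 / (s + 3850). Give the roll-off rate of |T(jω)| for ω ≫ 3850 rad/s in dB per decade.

-20 dB/decade

With 0 zeros and 1 pole, the high-frequency asymptotic slope is 20 × (0 − 1) = -20 dB/decade.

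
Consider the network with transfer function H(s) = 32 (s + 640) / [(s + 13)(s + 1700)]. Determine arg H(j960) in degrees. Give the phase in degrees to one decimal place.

-62.4 deg

∠(j960 + 640) = arctan(960/640) = 56.31°
∠(j960 + 13) = arctan(960/13) = 89.22°
∠(j960 + 1700) = arctan(960/1700) = 29.45°
∠H(j960) = 56.31° − (89.22° + 29.45°) = -62.37°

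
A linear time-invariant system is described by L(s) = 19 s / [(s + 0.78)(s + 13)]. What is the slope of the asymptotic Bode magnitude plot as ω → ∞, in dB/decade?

With 1 zero and 2 poles, the high-frequency asymptotic slope is 20 × (1 − 2) = -20 dB/decade.

-20 dB/decade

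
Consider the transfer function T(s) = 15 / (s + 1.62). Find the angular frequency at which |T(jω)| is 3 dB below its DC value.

1.62 rad/sec

For a single-pole low-pass, the −3 dB point is at the pole: ω = 1.62 rad/sec.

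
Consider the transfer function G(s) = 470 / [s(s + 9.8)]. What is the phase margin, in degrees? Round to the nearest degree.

Gain crossover: |G(jω)| = 1 at ω ≈ 20.6 rad s⁻¹.
∠G(j20.6) = −90° − arctan(20.6/9.8) ≈ -154.56°
PM = 180° + (-154.56°) = 25.44°

25°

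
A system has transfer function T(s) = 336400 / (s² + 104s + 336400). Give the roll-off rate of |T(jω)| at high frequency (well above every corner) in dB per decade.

With 0 zeros and 2 poles, the high-frequency asymptotic slope is 20 × (0 − 2) = -40 dB/decade.

-40 dB/decade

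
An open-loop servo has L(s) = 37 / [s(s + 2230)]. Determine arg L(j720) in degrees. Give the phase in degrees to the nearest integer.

∠(j720 + 2230) = arctan(720/2230) = 17.89°
∠(j720) = 90.00°
∠L(j720) = − (17.89° + 90.00°) = -107.89°

-108°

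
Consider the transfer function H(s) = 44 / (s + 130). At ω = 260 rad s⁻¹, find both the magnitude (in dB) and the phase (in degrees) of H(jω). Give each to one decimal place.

|H| = -16.4 dB, ∠H = -63.4°

|j260 + 130| = √(260² + 130²) = 290.7
|H(j260)| = 44 / 290.7 = 0.15136
20 log₁₀(0.15136) = -16.40 dB
∠(j260 + 130) = arctan(260/130) = 63.43°
∠H(j260) = −63.43° = -63.43°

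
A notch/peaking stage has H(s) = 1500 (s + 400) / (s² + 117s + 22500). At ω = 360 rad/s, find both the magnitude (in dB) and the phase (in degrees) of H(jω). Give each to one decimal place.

|H| = 16.9 dB, ∠H = -116.5°

|j360 + 400| = √(360² + 400²) = 538.1
|(j360)² + 117(j360) + 22500| = |-1.071e+05 + j42120| = 1.151e+05
|H(j360)| = 1500 × 538.1 / 1.151e+05 = 7.0141
20 log₁₀(7.0141) = 16.92 dB
∠(j360 + 400) = arctan(360/400) = 41.99°
∠[(j360)² + 117(j360) + 22500] = ∠[-1.071e+05 + j42120] = 158.53°
∠H(j360) = 41.99° − 158.53° = -116.54°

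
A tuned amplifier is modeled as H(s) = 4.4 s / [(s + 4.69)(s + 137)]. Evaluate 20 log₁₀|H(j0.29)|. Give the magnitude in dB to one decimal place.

|j0.29| = 0.29
|j0.29 + 4.69| = √(0.29² + 4.69²) = 4.699
|j0.29 + 137| = √(0.29² + 137²) = 137
|H(j0.29)| = 4.4 × 0.29 / (4.699 × 137) = 0.0019821
20 log₁₀(0.0019821) = -54.06 dB

-54.1 dB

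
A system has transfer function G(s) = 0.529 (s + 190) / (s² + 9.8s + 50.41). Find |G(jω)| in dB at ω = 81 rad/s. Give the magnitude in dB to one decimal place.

-35.6 dB

|j81 + 190| = √(81² + 190²) = 206.5
|(j81)² + 9.8(j81) + 50.41| = |-6510.6 + j793.8| = 6559
|G(j81)| = 0.529 × 206.5 / 6559 = 0.016659
20 log₁₀(0.016659) = -35.57 dB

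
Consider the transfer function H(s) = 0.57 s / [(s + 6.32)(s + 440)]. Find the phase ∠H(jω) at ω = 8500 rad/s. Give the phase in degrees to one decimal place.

∠(j8500) = 90.00°
∠(j8500 + 6.32) = arctan(8500/6.32) = 89.96°
∠(j8500 + 440) = arctan(8500/440) = 87.04°
∠H(j8500) = 90.00° − (89.96° + 87.04°) = -86.99°

-87.0 deg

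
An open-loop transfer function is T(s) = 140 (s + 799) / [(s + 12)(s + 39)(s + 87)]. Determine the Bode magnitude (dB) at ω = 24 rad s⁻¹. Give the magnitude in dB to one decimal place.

|j24 + 799| = √(24² + 799²) = 799.4
|j24 + 12| = √(24² + 12²) = 26.83
|j24 + 39| = √(24² + 39²) = 45.79
|j24 + 87| = √(24² + 87²) = 90.25
|T(j24)| = 140 × 799.4 / (26.83 × 45.79 × 90.25) = 1.0092
20 log₁₀(1.0092) = 0.08 dB

0.1 dB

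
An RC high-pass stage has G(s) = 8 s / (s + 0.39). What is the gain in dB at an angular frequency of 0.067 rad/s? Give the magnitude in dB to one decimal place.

|j0.067| = 0.067
|j0.067 + 0.39| = √(0.067² + 0.39²) = 0.3957
|G(j0.067)| = 8 × 0.067 / 0.3957 = 1.3545
20 log₁₀(1.3545) = 2.64 dB

2.6 dB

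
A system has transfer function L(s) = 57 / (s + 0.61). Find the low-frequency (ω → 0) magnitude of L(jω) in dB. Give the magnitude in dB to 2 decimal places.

L(0) = 57 / 0.61 = 93.443
20 log₁₀(93.443) = 39.411 dB

39.41 dB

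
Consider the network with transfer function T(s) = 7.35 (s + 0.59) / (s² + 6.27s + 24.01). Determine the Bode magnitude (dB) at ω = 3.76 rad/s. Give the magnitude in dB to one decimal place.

|j3.76 + 0.59| = √(3.76² + 0.59²) = 3.806
|(j3.76)² + 6.27(j3.76) + 24.01| = |9.8724 + j23.575| = 25.56
|T(j3.76)| = 7.35 × 3.806 / 25.56 = 1.0945
20 log₁₀(1.0945) = 0.78 dB

0.8 dB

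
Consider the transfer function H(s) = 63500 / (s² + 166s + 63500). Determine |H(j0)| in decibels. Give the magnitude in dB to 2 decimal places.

H(0) = 63500 / 63500 = 1
20 log₁₀(1) = 0.000 dB

0.00 dB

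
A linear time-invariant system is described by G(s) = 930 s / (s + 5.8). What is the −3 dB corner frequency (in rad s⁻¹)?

For a single-pole high-pass, the −3 dB point is at the pole: ω = 5.8 rad s⁻¹.

5.8 rad s⁻¹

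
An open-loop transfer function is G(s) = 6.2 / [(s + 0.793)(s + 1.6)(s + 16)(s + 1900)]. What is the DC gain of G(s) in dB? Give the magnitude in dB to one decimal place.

-75.9 dB

G(0) = 6.2 / (0.793 × 1.6 × 16 × 1900) = 0.00016074
20 log₁₀(0.00016074) = -75.88 dB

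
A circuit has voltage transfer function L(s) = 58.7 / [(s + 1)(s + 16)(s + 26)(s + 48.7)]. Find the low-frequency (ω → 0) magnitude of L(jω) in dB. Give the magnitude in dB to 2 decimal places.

L(0) = 58.7 / (1 × 16 × 26 × 48.7) = 0.0028974
20 log₁₀(0.0028974) = -50.760 dB

-50.76 dB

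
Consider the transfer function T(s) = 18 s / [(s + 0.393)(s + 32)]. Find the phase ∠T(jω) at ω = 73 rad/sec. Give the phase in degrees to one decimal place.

-66.0°

∠(j73) = 90.00°
∠(j73 + 0.393) = arctan(73/0.393) = 89.69°
∠(j73 + 32) = arctan(73/32) = 66.33°
∠T(j73) = 90.00° − (89.69° + 66.33°) = -66.02°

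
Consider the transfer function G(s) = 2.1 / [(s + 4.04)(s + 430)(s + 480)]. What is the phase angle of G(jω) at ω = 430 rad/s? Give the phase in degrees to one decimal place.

∠(j430 + 4.04) = arctan(430/4.04) = 89.46°
∠(j430 + 430) = arctan(430/430) = 45.00°
∠(j430 + 480) = arctan(430/480) = 41.86°
∠G(j430) = − (89.46° + 45.00° + 41.86°) = -176.32°

-176.3°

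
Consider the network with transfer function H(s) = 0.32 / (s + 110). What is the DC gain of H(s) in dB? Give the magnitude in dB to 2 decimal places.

-50.72 dB

H(0) = 0.32 / 110 = 0.0029091
20 log₁₀(0.0029091) = -50.725 dB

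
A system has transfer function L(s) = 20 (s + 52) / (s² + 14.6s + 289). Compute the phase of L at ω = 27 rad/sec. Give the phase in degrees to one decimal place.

∠(j27 + 52) = arctan(27/52) = 27.44°
∠[(j27)² + 14.6(j27) + 289] = ∠[-440 + j394.2] = 138.14°
∠L(j27) = 27.44° − 138.14° = -110.70°

-110.7°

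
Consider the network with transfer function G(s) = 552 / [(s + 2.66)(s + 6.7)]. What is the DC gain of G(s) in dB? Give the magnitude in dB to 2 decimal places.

29.82 dB

G(0) = 552 / (2.66 × 6.7) = 30.973
20 log₁₀(30.973) = 29.820 dB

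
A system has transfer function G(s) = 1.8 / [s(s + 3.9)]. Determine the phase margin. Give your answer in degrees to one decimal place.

83.3°

Gain crossover: |G(jω)| = 1 at ω ≈ 0.458 rad s⁻¹.
∠G(j0.458) = −90° − arctan(0.458/3.9) ≈ -96.70°
PM = 180° + (-96.70°) = 83.30°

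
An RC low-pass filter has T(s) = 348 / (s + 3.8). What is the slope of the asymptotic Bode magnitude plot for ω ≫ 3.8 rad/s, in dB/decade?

-20 dB/decade

With 0 zeros and 1 pole, the high-frequency asymptotic slope is 20 × (0 − 1) = -20 dB/decade.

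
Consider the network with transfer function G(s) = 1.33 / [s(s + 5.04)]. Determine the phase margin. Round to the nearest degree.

Gain crossover: |G(jω)| = 1 at ω ≈ 0.264 rad/s.
∠G(j0.264) = −90° − arctan(0.264/5.04) ≈ -92.99°
PM = 180° + (-92.99°) = 87.01°

87°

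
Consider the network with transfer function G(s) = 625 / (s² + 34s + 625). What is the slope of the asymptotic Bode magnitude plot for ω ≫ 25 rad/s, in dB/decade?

With 0 zeros and 2 poles, the high-frequency asymptotic slope is 20 × (0 − 2) = -40 dB/decade.

-40 dB/decade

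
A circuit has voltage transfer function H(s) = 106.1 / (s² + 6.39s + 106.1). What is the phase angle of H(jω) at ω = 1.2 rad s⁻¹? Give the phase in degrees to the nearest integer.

-4°

∠[(j1.2)² + 6.39(j1.2) + 106.1] = ∠[104.66 + j7.668] = 4.19°
∠H(j1.2) = −4.19° = -4.19°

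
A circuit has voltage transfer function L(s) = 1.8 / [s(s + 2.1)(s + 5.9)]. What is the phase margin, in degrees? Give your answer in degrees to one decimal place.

Gain crossover: |L(jω)| = 1 at ω ≈ 0.145 rad/s.
∠L(j0.145) = −90° − arctan(0.145/2.1) − arctan(0.145/5.9) ≈ -95.35°
PM = 180° + (-95.35°) = 84.65°

84.6°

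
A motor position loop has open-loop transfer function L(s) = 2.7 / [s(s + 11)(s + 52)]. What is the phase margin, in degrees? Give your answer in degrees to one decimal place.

Gain crossover: |L(jω)| = 1 at ω ≈ 0.00472 rad/s.
∠L(j0.00472) = −90° − arctan(0.00472/11) − arctan(0.00472/52) ≈ -90.03°
PM = 180° + (-90.03°) = 89.97°

90.0 deg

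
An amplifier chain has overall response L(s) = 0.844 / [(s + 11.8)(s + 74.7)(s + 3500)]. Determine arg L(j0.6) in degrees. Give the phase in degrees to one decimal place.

-3.4 deg

∠(j0.6 + 11.8) = arctan(0.6/11.8) = 2.91°
∠(j0.6 + 74.7) = arctan(0.6/74.7) = 0.46°
∠(j0.6 + 3500) = arctan(0.6/3500) = 0.01°
∠L(j0.6) = − (2.91° + 0.46° + 0.01°) = -3.38°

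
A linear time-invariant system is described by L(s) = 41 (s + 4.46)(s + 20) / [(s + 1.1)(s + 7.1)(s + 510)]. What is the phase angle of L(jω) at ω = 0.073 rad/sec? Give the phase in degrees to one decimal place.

-3.2°

∠(j0.073 + 4.46) = arctan(0.073/4.46) = 0.94°
∠(j0.073 + 20) = arctan(0.073/20) = 0.21°
∠(j0.073 + 1.1) = arctan(0.073/1.1) = 3.80°
∠(j0.073 + 7.1) = arctan(0.073/7.1) = 0.59°
∠(j0.073 + 510) = arctan(0.073/510) = 0.01°
∠L(j0.073) = 0.94° + 0.21° − (3.80° + 0.59° + 0.01°) = -3.25°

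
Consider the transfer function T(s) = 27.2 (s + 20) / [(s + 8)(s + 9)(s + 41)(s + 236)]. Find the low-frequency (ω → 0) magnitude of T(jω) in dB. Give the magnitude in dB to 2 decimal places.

-62.15 dB

T(0) = 27.2 × 20 / (8 × 9 × 41 × 236) = 0.00078086
20 log₁₀(0.00078086) = -62.149 dB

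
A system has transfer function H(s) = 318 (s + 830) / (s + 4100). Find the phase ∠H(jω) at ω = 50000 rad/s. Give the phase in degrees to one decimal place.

∠(j50000 + 830) = arctan(50000/830) = 89.05°
∠(j50000 + 4100) = arctan(50000/4100) = 85.31°
∠H(j50000) = 89.05° − 85.31° = 3.74°

3.7°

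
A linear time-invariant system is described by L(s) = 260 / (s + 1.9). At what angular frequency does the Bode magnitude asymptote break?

The single real pole at s = −1.9 gives a corner at ω = 1.9 rad/sec.

1.9 rad/sec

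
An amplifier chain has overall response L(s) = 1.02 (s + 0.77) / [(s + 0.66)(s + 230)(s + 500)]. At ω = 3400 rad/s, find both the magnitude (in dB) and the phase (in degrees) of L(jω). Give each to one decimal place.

|j3400 + 0.77| = √(3400² + 0.77²) = 3400
|j3400 + 0.66| = √(3400² + 0.66²) = 3400
|j3400 + 230| = √(3400² + 230²) = 3408
|j3400 + 500| = √(3400² + 500²) = 3437
|L(j3400)| = 1.02 × 3400 / (3400 × 3408 × 3437) = 8.7097e-08
20 log₁₀(8.7097e-08) = -141.20 dB
∠(j3400 + 0.77) = arctan(3400/0.77) = 89.99°
∠(j3400 + 0.66) = arctan(3400/0.66) = 89.99°
∠(j3400 + 230) = arctan(3400/230) = 86.13°
∠(j3400 + 500) = arctan(3400/500) = 81.63°
∠L(j3400) = 89.99° − (89.99° + 86.13° + 81.63°) = -167.77°

|L| = -141.2 dB, ∠L = -167.8°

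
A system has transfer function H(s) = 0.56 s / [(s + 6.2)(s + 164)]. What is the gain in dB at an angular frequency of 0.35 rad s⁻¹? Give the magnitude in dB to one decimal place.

|j0.35| = 0.35
|j0.35 + 6.2| = √(0.35² + 6.2²) = 6.21
|j0.35 + 164| = √(0.35² + 164²) = 164
|H(j0.35)| = 0.56 × 0.35 / (6.21 × 164) = 0.00019245
20 log₁₀(0.00019245) = -74.31 dB

-74.3 dB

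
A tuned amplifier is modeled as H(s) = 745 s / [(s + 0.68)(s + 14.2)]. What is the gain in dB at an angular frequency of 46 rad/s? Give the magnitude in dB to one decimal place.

|j46| = 46
|j46 + 0.68| = √(46² + 0.68²) = 46.01
|j46 + 14.2| = √(46² + 14.2²) = 48.14
|H(j46)| = 745 × 46 / (46.01 × 48.14) = 15.473
20 log₁₀(15.473) = 23.79 dB

23.8 dB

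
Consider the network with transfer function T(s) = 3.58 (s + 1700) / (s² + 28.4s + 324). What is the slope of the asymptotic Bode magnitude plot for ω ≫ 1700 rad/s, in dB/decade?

With 1 zero and 2 poles, the high-frequency asymptotic slope is 20 × (1 − 2) = -20 dB/decade.

-20 dB/decade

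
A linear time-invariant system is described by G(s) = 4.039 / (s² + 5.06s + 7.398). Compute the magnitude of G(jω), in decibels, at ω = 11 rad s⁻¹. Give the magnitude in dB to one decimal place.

-29.9 dB

|(j11)² + 5.06(j11) + 7.398| = |-113.6 + j55.66| = 126.5
|G(j11)| = 4.039 / 126.5 = 0.031928
20 log₁₀(0.031928) = -29.92 dB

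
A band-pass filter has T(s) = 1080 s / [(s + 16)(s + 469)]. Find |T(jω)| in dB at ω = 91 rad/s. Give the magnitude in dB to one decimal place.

|j91| = 91
|j91 + 16| = √(91² + 16²) = 92.4
|j91 + 469| = √(91² + 469²) = 477.7
|T(j91)| = 1080 × 91 / (92.4 × 477.7) = 2.2265
20 log₁₀(2.2265) = 6.95 dB

7.0 dB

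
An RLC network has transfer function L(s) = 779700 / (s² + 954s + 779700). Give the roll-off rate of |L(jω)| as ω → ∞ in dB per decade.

-40 dB/decade

With 0 zeros and 2 poles, the high-frequency asymptotic slope is 20 × (0 − 2) = -40 dB/decade.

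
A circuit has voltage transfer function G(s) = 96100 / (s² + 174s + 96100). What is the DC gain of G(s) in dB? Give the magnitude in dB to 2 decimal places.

G(0) = 96100 / 96100 = 1
20 log₁₀(1) = 0.000 dB

0.00 dB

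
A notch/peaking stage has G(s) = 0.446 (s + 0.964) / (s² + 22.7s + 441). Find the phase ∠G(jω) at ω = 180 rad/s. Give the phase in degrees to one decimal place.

-83.0°

∠(j180 + 0.964) = arctan(180/0.964) = 89.69°
∠[(j180)² + 22.7(j180) + 441] = ∠[-31959 + j4086] = 172.71°
∠G(j180) = 89.69° − 172.71° = -83.02°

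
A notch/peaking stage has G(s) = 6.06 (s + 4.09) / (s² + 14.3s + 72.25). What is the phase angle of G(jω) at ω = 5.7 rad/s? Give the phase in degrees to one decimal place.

-9.7 deg

∠(j5.7 + 4.09) = arctan(5.7/4.09) = 54.34°
∠[(j5.7)² + 14.3(j5.7) + 72.25] = ∠[39.76 + j81.51] = 64.00°
∠G(j5.7) = 54.34° − 64.00° = -9.66°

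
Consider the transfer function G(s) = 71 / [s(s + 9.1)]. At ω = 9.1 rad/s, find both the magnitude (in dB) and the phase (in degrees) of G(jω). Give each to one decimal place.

|j9.1 + 9.1| = √(9.1² + 9.1²) = 12.87
|j9.1| = 9.1
|G(j9.1)| = 71 / (12.87 × 9.1) = 0.60626
20 log₁₀(0.60626) = -4.35 dB
∠(j9.1 + 9.1) = arctan(9.1/9.1) = 45.00°
∠(j9.1) = 90.00°
∠G(j9.1) = − (45.00° + 90.00°) = -135.00°

|G| = -4.3 dB, ∠G = -135.0 deg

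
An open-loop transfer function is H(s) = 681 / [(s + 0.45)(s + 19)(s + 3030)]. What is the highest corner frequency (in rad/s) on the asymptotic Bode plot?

3030 rad/s

Break frequencies occur at each pole and zero magnitude: 0.45 rad/s, 19 rad/s, 3030 rad/s.
The highest is 3030 rad/s.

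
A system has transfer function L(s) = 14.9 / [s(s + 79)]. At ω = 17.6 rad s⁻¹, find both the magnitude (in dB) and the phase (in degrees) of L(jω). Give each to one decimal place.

|j17.6 + 79| = √(17.6² + 79²) = 80.94
|j17.6| = 17.6
|L(j17.6)| = 14.9 / (80.94 × 17.6) = 0.01046
20 log₁₀(0.01046) = -39.61 dB
∠(j17.6 + 79) = arctan(17.6/79) = 12.56°
∠(j17.6) = 90.00°
∠L(j17.6) = − (12.56° + 90.00°) = -102.56°

|L| = -39.6 dB, ∠L = -102.6 deg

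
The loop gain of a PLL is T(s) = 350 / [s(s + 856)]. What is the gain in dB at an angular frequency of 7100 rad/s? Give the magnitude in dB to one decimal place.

|j7100 + 856| = √(7100² + 856²) = 7151
|j7100| = 7100
|T(j7100)| = 350 / (7151 × 7100) = 6.8931e-06
20 log₁₀(6.8931e-06) = -103.23 dB

-103.2 dB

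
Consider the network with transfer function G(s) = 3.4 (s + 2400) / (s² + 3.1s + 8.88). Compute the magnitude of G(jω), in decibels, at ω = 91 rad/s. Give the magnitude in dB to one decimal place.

|j91 + 2400| = √(91² + 2400²) = 2402
|(j91)² + 3.1(j91) + 8.88| = |-8272.1 + j282.1| = 8277
|G(j91)| = 3.4 × 2402 / 8277 = 0.98658
20 log₁₀(0.98658) = -0.12 dB

-0.1 dB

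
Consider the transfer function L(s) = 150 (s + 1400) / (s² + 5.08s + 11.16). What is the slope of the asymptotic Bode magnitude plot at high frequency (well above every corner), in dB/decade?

-20 dB/decade

With 1 zero and 2 poles, the high-frequency asymptotic slope is 20 × (1 − 2) = -20 dB/decade.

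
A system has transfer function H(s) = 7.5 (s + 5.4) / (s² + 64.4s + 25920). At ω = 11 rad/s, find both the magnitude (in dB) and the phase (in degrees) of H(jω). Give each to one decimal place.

|j11 + 5.4| = √(11² + 5.4²) = 12.25
|(j11)² + 64.4(j11) + 25920| = |25799 + j708.4| = 2.581e+04
|H(j11)| = 7.5 × 12.25 / 2.581e+04 = 0.003561
20 log₁₀(0.003561) = -48.97 dB
∠(j11 + 5.4) = arctan(11/5.4) = 63.85°
∠[(j11)² + 64.4(j11) + 25920] = ∠[25799 + j708.4] = 1.57°
∠H(j11) = 63.85° − 1.57° = 62.28°

|H| = -49.0 dB, ∠H = 62.3 deg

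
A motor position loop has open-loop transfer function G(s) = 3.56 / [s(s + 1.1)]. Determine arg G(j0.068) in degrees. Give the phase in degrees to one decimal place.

-93.5°

∠(j0.068 + 1.1) = arctan(0.068/1.1) = 3.54°
∠(j0.068) = 90.00°
∠G(j0.068) = − (3.54° + 90.00°) = -93.54°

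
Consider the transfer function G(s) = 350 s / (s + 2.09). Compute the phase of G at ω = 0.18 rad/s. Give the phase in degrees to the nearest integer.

∠(j0.18) = 90.00°
∠(j0.18 + 2.09) = arctan(0.18/2.09) = 4.92°
∠G(j0.18) = 90.00° − 4.92° = 85.08°

85 deg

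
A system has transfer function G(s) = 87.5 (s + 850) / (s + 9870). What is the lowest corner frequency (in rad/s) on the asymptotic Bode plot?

850 rad/s

Break frequencies occur at each pole and zero magnitude: 850 rad/s, 9870 rad/s.
The lowest is 850 rad/s.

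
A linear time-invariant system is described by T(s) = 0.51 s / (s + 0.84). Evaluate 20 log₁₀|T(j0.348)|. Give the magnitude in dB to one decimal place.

|j0.348| = 0.348
|j0.348 + 0.84| = √(0.348² + 0.84²) = 0.9092
|T(j0.348)| = 0.51 × 0.348 / 0.9092 = 0.1952
20 log₁₀(0.1952) = -14.19 dB

-14.2 dB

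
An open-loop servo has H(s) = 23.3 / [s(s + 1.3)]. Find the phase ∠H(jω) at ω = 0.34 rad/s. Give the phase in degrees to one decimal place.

∠(j0.34 + 1.3) = arctan(0.34/1.3) = 14.66°
∠(j0.34) = 90.00°
∠H(j0.34) = − (14.66° + 90.00°) = -104.66°

-104.7°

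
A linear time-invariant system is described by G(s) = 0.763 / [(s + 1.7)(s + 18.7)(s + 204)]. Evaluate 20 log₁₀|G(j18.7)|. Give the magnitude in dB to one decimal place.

|j18.7 + 1.7| = √(18.7² + 1.7²) = 18.78
|j18.7 + 18.7| = √(18.7² + 18.7²) = 26.45
|j18.7 + 204| = √(18.7² + 204²) = 204.9
|G(j18.7)| = 0.763 / (18.78 × 26.45 × 204.9) = 7.5005e-06
20 log₁₀(7.5005e-06) = -102.50 dB

-102.5 dB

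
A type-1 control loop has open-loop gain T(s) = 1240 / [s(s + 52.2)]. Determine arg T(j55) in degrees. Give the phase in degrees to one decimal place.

∠(j55 + 52.2) = arctan(55/52.2) = 46.50°
∠(j55) = 90.00°
∠T(j55) = − (46.50° + 90.00°) = -136.50°

-136.5°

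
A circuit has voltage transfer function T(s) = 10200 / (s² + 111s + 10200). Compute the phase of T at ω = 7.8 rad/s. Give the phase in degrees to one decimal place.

∠[(j7.8)² + 111(j7.8) + 10200] = ∠[10139 + j865.8] = 4.88°
∠T(j7.8) = −4.88° = -4.88°

-4.9°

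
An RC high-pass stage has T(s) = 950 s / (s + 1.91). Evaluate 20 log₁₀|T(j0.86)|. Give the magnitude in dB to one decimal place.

51.8 dB

|j0.86| = 0.86
|j0.86 + 1.91| = √(0.86² + 1.91²) = 2.095
|T(j0.86)| = 950 × 0.86 / 2.095 = 390.04
20 log₁₀(390.04) = 51.82 dB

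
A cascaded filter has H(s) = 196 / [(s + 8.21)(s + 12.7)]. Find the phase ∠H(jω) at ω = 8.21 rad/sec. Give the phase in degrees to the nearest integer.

∠(j8.21 + 8.21) = arctan(8.21/8.21) = 45.00°
∠(j8.21 + 12.7) = arctan(8.21/12.7) = 32.88°
∠H(j8.21) = − (45.00° + 32.88°) = -77.88°

-78°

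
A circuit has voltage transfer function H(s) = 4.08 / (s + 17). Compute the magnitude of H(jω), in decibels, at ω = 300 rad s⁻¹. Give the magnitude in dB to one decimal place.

|j300 + 17| = √(300² + 17²) = 300.5
|H(j300)| = 4.08 / 300.5 = 0.013578
20 log₁₀(0.013578) = -37.34 dB

-37.3 dB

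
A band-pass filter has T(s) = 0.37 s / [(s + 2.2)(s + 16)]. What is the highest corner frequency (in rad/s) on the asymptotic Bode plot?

Break frequencies occur at each pole and zero magnitude: 2.2 rad/s, 16 rad/s.
The highest is 16 rad/s.

16 rad/s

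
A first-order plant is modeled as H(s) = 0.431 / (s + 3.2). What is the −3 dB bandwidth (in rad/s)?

For a single-pole low-pass, the −3 dB point is at the pole: ω = 3.2 rad/s.

3.2 rad/s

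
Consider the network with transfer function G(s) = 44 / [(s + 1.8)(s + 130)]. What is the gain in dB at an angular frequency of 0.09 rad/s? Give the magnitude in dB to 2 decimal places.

-14.53 dB

|j0.09 + 1.8| = √(0.09² + 1.8²) = 1.802
|j0.09 + 130| = √(0.09² + 130²) = 130
|G(j0.09)| = 44 / (1.802 × 130) = 0.1878
20 log₁₀(0.1878) = -14.526 dB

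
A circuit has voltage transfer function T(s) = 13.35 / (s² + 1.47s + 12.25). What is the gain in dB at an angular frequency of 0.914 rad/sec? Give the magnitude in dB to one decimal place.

|(j0.914)² + 1.47(j0.914) + 12.25| = |11.415 + j1.3436| = 11.49
|T(j0.914)| = 13.35 / 11.49 = 1.1615
20 log₁₀(1.1615) = 1.30 dB

1.3 dB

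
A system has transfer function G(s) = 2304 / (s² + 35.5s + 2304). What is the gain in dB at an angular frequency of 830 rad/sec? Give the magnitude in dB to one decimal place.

-49.5 dB

|(j830)² + 35.5(j830) + 2304| = |-6.866e+05 + j29465| = 6.872e+05
|G(j830)| = 2304 / 6.872e+05 = 0.0033526
20 log₁₀(0.0033526) = -49.49 dB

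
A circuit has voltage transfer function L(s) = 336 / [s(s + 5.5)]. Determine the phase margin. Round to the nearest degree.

17°

Gain crossover: |L(jω)| = 1 at ω ≈ 17.9 rad/s.
∠L(j17.9) = −90° − arctan(17.9/5.5) ≈ -162.94°
PM = 180° + (-162.94°) = 17.06°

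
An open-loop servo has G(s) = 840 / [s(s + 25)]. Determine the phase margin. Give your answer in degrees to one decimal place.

46.0°

Gain crossover: |G(jω)| = 1 at ω ≈ 24.2 rad/sec.
∠G(j24.2) = −90° − arctan(24.2/25) ≈ -134.02°
PM = 180° + (-134.02°) = 45.98°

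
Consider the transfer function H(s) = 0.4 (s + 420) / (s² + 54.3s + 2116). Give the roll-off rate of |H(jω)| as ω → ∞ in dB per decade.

-20 dB/decade

With 1 zero and 2 poles, the high-frequency asymptotic slope is 20 × (1 − 2) = -20 dB/decade.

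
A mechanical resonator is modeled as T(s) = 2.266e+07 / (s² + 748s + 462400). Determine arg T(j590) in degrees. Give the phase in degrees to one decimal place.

∠[(j590)² + 748(j590) + 462400] = ∠[1.143e+05 + j4.4132e+05] = 75.48°
∠T(j590) = −75.48° = -75.48°

-75.5 deg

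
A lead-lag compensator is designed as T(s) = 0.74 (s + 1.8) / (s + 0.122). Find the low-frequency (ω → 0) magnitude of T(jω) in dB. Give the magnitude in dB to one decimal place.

T(0) = 0.74 × 1.8 / 0.122 = 10.918
20 log₁₀(10.918) = 20.76 dB

20.8 dB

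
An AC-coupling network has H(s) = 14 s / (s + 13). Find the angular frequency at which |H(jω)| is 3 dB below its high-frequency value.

13 rad/s

For a single-pole high-pass, the −3 dB point is at the pole: ω = 13 rad/s.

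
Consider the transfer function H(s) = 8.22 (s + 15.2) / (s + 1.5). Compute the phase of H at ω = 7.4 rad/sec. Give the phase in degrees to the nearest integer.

∠(j7.4 + 15.2) = arctan(7.4/15.2) = 25.96°
∠(j7.4 + 1.5) = arctan(7.4/1.5) = 78.54°
∠H(j7.4) = 25.96° − 78.54° = -52.58°

-53 deg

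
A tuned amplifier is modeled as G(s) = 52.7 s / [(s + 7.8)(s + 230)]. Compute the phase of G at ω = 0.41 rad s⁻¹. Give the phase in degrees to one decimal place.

86.9°

∠(j0.41) = 90.00°
∠(j0.41 + 7.8) = arctan(0.41/7.8) = 3.01°
∠(j0.41 + 230) = arctan(0.41/230) = 0.10°
∠G(j0.41) = 90.00° − (3.01° + 0.10°) = 86.89°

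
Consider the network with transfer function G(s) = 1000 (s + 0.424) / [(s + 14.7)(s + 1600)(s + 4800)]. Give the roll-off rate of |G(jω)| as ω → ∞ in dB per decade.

With 1 zero and 3 poles, the high-frequency asymptotic slope is 20 × (1 − 3) = -40 dB/decade.

-40 dB/decade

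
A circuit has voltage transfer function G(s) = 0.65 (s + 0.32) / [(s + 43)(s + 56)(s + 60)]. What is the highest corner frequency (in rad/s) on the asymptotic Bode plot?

Break frequencies occur at each pole and zero magnitude: 0.32 rad/s, 43 rad/s, 56 rad/s, 60 rad/s.
The highest is 60 rad/s.

60 rad/s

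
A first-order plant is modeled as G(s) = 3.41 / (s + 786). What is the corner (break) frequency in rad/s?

The single real pole at s = −786 gives a corner at ω = 786 rad/s.

786 rad/s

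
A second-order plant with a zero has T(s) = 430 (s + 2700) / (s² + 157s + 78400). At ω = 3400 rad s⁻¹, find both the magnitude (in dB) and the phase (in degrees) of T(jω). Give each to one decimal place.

|T| = -15.8 dB, ∠T = -125.8°

|j3400 + 2700| = √(3400² + 2700²) = 4342
|(j3400)² + 157(j3400) + 78400| = |-1.1482e+07 + j5.338e+05| = 1.149e+07
|T(j3400)| = 430 × 4342 / 1.149e+07 = 0.16242
20 log₁₀(0.16242) = -15.79 dB
∠(j3400 + 2700) = arctan(3400/2700) = 51.55°
∠[(j3400)² + 157(j3400) + 78400] = ∠[-1.1482e+07 + j5.338e+05] = 177.34°
∠T(j3400) = 51.55° − 177.34° = -125.79°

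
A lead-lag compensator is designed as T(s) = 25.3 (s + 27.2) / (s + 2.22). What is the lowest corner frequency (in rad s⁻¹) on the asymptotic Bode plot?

2.22 rad s⁻¹

Break frequencies occur at each pole and zero magnitude: 2.22 rad s⁻¹, 27.2 rad s⁻¹.
The lowest is 2.22 rad s⁻¹.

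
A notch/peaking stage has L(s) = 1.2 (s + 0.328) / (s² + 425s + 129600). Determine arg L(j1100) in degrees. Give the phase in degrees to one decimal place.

∠(j1100 + 0.328) = arctan(1100/0.328) = 89.98°
∠[(j1100)² + 425(j1100) + 129600] = ∠[-1.0804e+06 + j4.675e+05] = 156.60°
∠L(j1100) = 89.98° − 156.60° = -66.62°

-66.6°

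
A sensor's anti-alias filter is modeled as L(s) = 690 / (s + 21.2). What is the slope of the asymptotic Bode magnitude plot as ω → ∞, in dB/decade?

With 0 zeros and 1 pole, the high-frequency asymptotic slope is 20 × (0 − 1) = -20 dB/decade.

-20 dB/decade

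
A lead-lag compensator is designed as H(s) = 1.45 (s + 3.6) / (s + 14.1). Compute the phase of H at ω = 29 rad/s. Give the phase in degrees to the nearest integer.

19°

∠(j29 + 3.6) = arctan(29/3.6) = 82.92°
∠(j29 + 14.1) = arctan(29/14.1) = 64.07°
∠H(j29) = 82.92° − 64.07° = 18.85°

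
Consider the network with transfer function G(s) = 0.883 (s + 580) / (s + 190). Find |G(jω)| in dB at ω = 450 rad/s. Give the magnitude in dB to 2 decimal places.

2.46 dB

|j450 + 580| = √(450² + 580²) = 734.1
|j450 + 190| = √(450² + 190²) = 488.5
|G(j450)| = 0.883 × 734.1 / 488.5 = 1.327
20 log₁₀(1.327) = 2.458 dB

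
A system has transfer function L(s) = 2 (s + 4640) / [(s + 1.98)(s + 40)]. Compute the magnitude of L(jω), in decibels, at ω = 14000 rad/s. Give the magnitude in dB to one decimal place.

|j14000 + 4640| = √(14000² + 4640²) = 1.475e+04
|j14000 + 1.98| = √(14000² + 1.98²) = 1.4e+04
|j14000 + 40| = √(14000² + 40²) = 1.4e+04
|L(j14000)| = 2 × 1.475e+04 / (1.4e+04 × 1.4e+04) = 0.0001505
20 log₁₀(0.0001505) = -76.45 dB

-76.4 dB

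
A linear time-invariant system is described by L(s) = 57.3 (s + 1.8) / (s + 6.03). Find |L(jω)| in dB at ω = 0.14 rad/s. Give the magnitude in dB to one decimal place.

|j0.14 + 1.8| = √(0.14² + 1.8²) = 1.805
|j0.14 + 6.03| = √(0.14² + 6.03²) = 6.032
|L(j0.14)| = 57.3 × 1.805 / 6.032 = 17.152
20 log₁₀(17.152) = 24.69 dB

24.7 dB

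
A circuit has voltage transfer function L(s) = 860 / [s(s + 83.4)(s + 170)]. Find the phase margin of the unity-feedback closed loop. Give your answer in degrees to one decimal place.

Gain crossover: |L(jω)| = 1 at ω ≈ 0.0607 rad/s.
∠L(j0.0607) = −90° − arctan(0.0607/83.4) − arctan(0.0607/170) ≈ -90.06°
PM = 180° + (-90.06°) = 89.94°

89.9°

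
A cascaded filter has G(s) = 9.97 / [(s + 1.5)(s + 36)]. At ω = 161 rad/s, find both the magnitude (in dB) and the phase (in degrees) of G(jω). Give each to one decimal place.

|G| = -68.5 dB, ∠G = -166.9°

|j161 + 1.5| = √(161² + 1.5²) = 161
|j161 + 36| = √(161² + 36²) = 165
|G(j161)| = 9.97 / (161 × 165) = 0.00037534
20 log₁₀(0.00037534) = -68.51 dB
∠(j161 + 1.5) = arctan(161/1.5) = 89.47°
∠(j161 + 36) = arctan(161/36) = 77.40°
∠G(j161) = − (89.47° + 77.40°) = -166.86°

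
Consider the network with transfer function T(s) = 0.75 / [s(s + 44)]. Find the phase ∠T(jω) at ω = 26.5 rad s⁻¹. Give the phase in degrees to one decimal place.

-121.1°

∠(j26.5 + 44) = arctan(26.5/44) = 31.06°
∠(j26.5) = 90.00°
∠T(j26.5) = − (31.06° + 90.00°) = -121.06°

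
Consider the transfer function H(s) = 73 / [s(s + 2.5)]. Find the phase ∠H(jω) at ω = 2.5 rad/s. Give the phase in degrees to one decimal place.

-135.0°

∠(j2.5 + 2.5) = arctan(2.5/2.5) = 45.00°
∠(j2.5) = 90.00°
∠H(j2.5) = − (45.00° + 90.00°) = -135.00°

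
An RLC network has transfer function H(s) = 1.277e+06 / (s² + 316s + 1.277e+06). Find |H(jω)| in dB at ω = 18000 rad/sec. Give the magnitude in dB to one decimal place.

|(j18000)² + 316(j18000) + 1.277e+06| = |-3.2272e+08 + j5.688e+06| = 3.228e+08
|H(j18000)| = 1.277e+06 / 3.228e+08 = 0.0039563
20 log₁₀(0.0039563) = -48.05 dB

-48.1 dB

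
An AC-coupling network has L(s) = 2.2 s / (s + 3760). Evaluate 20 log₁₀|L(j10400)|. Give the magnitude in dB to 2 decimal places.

6.31 dB

|j10400| = 1.04e+04
|j10400 + 3760| = √(10400² + 3760²) = 1.106e+04
|L(j10400)| = 2.2 × 1.04e+04 / 1.106e+04 = 2.0689
20 log₁₀(2.0689) = 6.315 dB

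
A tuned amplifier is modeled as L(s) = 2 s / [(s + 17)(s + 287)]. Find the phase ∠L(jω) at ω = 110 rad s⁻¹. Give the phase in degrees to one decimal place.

∠(j110) = 90.00°
∠(j110 + 17) = arctan(110/17) = 81.21°
∠(j110 + 287) = arctan(110/287) = 20.97°
∠L(j110) = 90.00° − (81.21° + 20.97°) = -12.19°

-12.2°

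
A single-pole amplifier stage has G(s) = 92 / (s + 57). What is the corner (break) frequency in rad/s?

The single real pole at s = −57 gives a corner at ω = 57 rad/s.

57 rad/s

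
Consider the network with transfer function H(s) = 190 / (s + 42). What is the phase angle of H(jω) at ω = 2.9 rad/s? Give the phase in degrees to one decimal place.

-3.9°

∠(j2.9 + 42) = arctan(2.9/42) = 3.95°
∠H(j2.9) = −3.95° = -3.95°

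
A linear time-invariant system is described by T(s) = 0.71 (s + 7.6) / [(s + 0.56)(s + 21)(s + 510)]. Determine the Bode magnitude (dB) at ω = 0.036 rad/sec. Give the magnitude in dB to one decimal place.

-60.9 dB

|j0.036 + 7.6| = √(0.036² + 7.6²) = 7.6
|j0.036 + 0.56| = √(0.036² + 0.56²) = 0.5612
|j0.036 + 21| = √(0.036² + 21²) = 21
|j0.036 + 510| = √(0.036² + 510²) = 510
|T(j0.036)| = 0.71 × 7.6 / (0.5612 × 21 × 510) = 0.00089785
20 log₁₀(0.00089785) = -60.94 dB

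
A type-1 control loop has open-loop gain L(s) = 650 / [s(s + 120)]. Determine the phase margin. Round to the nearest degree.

Gain crossover: |L(jω)| = 1 at ω ≈ 5.41 rad/s.
∠L(j5.41) = −90° − arctan(5.41/120) ≈ -92.58°
PM = 180° + (-92.58°) = 87.42°

87°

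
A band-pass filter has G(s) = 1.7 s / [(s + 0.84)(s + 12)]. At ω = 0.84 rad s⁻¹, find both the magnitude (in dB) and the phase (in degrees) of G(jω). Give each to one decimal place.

|G| = -20.0 dB, ∠G = 41.0°

|j0.84| = 0.84
|j0.84 + 0.84| = √(0.84² + 0.84²) = 1.188
|j0.84 + 12| = √(0.84² + 12²) = 12.03
|G(j0.84)| = 1.7 × 0.84 / (1.188 × 12.03) = 0.099929
20 log₁₀(0.099929) = -20.01 dB
∠(j0.84) = 90.00°
∠(j0.84 + 0.84) = arctan(0.84/0.84) = 45.00°
∠(j0.84 + 12) = arctan(0.84/12) = 4.00°
∠G(j0.84) = 90.00° − (45.00° + 4.00°) = 41.00°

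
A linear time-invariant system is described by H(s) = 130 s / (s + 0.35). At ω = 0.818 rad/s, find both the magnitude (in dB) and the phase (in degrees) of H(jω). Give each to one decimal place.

|H| = 41.5 dB, ∠H = 23.2°

|j0.818| = 0.818
|j0.818 + 0.35| = √(0.818² + 0.35²) = 0.8897
|H(j0.818)| = 130 × 0.818 / 0.8897 = 119.52
20 log₁₀(119.52) = 41.55 dB
∠(j0.818) = 90.00°
∠(j0.818 + 0.35) = arctan(0.818/0.35) = 66.84°
∠H(j0.818) = 90.00° − 66.84° = 23.16°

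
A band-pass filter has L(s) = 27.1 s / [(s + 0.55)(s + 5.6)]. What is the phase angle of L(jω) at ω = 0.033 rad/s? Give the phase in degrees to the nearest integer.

∠(j0.033) = 90.00°
∠(j0.033 + 0.55) = arctan(0.033/0.55) = 3.43°
∠(j0.033 + 5.6) = arctan(0.033/5.6) = 0.34°
∠L(j0.033) = 90.00° − (3.43° + 0.34°) = 86.23°

86°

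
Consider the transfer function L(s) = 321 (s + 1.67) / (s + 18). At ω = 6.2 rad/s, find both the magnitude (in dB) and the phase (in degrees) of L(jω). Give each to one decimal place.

|j6.2 + 1.67| = √(6.2² + 1.67²) = 6.421
|j6.2 + 18| = √(6.2² + 18²) = 19.04
|L(j6.2)| = 321 × 6.421 / 19.04 = 108.26
20 log₁₀(108.26) = 40.69 dB
∠(j6.2 + 1.67) = arctan(6.2/1.67) = 74.92°
∠(j6.2 + 18) = arctan(6.2/18) = 19.01°
∠L(j6.2) = 74.92° − 19.01° = 55.92°

|L| = 40.7 dB, ∠L = 55.9°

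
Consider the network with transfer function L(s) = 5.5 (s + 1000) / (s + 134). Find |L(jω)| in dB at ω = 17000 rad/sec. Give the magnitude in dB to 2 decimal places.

14.82 dB

|j17000 + 1000| = √(17000² + 1000²) = 1.703e+04
|j17000 + 134| = √(17000² + 134²) = 1.7e+04
|L(j17000)| = 5.5 × 1.703e+04 / 1.7e+04 = 5.5093
20 log₁₀(5.5093) = 14.822 dB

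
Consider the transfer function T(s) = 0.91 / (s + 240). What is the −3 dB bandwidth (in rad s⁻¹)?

For a single-pole low-pass, the −3 dB point is at the pole: ω = 240 rad s⁻¹.

240 rad s⁻¹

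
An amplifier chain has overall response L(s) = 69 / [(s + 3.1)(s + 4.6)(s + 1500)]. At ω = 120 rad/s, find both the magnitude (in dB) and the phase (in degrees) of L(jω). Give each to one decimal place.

|j120 + 3.1| = √(120² + 3.1²) = 120
|j120 + 4.6| = √(120² + 4.6²) = 120.1
|j120 + 1500| = √(120² + 1500²) = 1505
|L(j120)| = 69 / (120 × 120.1 × 1505) = 3.1809e-06
20 log₁₀(3.1809e-06) = -109.95 dB
∠(j120 + 3.1) = arctan(120/3.1) = 88.52°
∠(j120 + 4.6) = arctan(120/4.6) = 87.80°
∠(j120 + 1500) = arctan(120/1500) = 4.57°
∠L(j120) = − (88.52° + 87.80° + 4.57°) = -180.90°

|L| = -109.9 dB, ∠L = -180.9°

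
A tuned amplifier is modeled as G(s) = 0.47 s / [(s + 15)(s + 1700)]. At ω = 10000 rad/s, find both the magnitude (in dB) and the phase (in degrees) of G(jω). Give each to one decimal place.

|G| = -86.7 dB, ∠G = -80.3°

|j10000| = 1e+04
|j10000 + 15| = √(10000² + 15²) = 1e+04
|j10000 + 1700| = √(10000² + 1700²) = 1.014e+04
|G(j10000)| = 0.47 × 1e+04 / (1e+04 × 1.014e+04) = 4.6335e-05
20 log₁₀(4.6335e-05) = -86.68 dB
∠(j10000) = 90.00°
∠(j10000 + 15) = arctan(10000/15) = 89.91°
∠(j10000 + 1700) = arctan(10000/1700) = 80.35°
∠G(j10000) = 90.00° − (89.91° + 80.35°) = -80.27°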